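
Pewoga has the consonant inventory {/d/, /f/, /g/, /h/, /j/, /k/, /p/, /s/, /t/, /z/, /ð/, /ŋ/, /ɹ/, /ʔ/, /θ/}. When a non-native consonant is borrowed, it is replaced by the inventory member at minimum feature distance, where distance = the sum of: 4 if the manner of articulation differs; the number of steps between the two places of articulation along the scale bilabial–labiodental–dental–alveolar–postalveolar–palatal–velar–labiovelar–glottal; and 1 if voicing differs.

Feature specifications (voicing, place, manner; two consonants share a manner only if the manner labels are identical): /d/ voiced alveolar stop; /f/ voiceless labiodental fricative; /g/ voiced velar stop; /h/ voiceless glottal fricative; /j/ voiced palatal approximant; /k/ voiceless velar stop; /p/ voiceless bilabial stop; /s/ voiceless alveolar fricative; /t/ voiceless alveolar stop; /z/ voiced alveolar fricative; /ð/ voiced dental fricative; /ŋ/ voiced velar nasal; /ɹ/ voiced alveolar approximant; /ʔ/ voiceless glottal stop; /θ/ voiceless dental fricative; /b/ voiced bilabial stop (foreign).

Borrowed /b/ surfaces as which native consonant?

/p/ is closest: same manner (stop), place distance 0 (bilabial→bilabial), voicing differs (+1); total 1. Next closest is /d/ at distance 3.

p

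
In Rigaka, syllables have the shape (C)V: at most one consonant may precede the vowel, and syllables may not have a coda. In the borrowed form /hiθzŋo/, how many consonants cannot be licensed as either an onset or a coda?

2

The consonants /θ/, /z/ cannot be parsed into a legal (C)V syllable (no codas are permitted; onsets are limited to one consonant).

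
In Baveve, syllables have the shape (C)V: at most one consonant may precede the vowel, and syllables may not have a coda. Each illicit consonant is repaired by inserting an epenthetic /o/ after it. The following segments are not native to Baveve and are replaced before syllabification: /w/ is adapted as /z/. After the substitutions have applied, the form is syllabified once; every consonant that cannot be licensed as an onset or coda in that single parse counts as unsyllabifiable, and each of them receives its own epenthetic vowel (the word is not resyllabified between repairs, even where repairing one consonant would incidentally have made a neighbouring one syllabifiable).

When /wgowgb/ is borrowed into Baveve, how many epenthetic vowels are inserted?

4

After substitution the input is /zgozgb/.
The unsyllabifiable consonants are /z/, /z/, /g/, /b/; each receives one epenthetic vowel.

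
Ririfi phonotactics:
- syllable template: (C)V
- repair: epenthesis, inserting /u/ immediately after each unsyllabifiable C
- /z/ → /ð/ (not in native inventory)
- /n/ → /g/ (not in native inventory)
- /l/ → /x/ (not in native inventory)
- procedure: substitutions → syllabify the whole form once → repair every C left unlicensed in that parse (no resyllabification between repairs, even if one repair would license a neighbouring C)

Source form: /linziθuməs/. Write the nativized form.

xiguðiθuməsu

Substitution: /l/ → /x/, /n/ → /g/, /z/ → /ð/, giving /xigðiθuməs/.
Under (C)V, the unsyllabifiable consonants are /g/, /s/ (no codas are permitted; onsets are limited to one consonant).
Epenthesis after each stranded consonant: /g/ → /gu/, /s/ → /su/.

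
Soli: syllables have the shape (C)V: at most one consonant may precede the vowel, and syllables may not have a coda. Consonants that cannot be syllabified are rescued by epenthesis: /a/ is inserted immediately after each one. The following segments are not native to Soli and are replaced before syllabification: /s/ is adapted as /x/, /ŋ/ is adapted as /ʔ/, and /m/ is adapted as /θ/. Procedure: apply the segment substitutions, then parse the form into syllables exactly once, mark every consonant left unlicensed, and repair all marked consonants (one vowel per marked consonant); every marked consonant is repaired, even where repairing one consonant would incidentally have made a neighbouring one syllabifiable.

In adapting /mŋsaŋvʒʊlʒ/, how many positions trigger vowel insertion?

After substitution the input is /θʔxaʔvʒʊlʒ/.
The unsyllabifiable consonants are /θ/, /ʔ/, /ʔ/, /v/, /l/, /ʒ/; each receives one epenthetic vowel.

6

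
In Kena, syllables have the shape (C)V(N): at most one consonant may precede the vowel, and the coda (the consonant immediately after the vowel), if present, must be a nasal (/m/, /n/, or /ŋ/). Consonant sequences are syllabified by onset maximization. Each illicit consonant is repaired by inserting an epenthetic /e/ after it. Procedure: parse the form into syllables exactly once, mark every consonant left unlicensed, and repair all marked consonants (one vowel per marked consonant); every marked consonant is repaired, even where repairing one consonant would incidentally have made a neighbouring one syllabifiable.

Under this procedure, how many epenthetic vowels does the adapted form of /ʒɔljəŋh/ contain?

2

The unsyllabifiable consonants are /l/, /h/; each receives one epenthetic vowel.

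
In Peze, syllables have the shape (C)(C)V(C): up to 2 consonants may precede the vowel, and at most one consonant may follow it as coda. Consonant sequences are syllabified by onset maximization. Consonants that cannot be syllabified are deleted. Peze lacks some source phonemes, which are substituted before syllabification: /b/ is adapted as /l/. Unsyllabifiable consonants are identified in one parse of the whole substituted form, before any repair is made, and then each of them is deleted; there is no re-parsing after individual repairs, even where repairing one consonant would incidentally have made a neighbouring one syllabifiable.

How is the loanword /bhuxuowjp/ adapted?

Substitution: /b/ → /l/, giving /lhuxuowjp/.
The consonants /j/, /p/ cannot be parsed into a legal (C)(C)V(C) syllable (at most one coda consonant is licensed; onsets may contain at most 2 consonants).
Deleting the stranded consonants removes /j/, /p/.

lhuxuow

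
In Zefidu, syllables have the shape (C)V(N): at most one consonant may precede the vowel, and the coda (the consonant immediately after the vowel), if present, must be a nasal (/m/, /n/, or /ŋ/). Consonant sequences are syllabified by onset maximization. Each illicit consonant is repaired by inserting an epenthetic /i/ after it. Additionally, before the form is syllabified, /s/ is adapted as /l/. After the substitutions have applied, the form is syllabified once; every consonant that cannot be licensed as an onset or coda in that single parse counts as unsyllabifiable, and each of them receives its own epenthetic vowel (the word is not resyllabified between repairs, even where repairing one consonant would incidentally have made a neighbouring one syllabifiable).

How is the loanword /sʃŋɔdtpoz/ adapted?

liʃiŋɔditipozi

Substitution: /s/ → /l/, giving /lʃŋɔdtpoz/.
Under (C)V(N), the unsyllabifiable consonants are /l/, /ʃ/, /d/, /t/, /z/ (only a nasal (/m/, /n/, or /ŋ/) is licensed in coda position; onsets are limited to one consonant).
Epenthesis after each stranded consonant: /l/ → /li/, /ʃ/ → /ʃi/, /d/ → /di/, /t/ → /ti/, /z/ → /zi/.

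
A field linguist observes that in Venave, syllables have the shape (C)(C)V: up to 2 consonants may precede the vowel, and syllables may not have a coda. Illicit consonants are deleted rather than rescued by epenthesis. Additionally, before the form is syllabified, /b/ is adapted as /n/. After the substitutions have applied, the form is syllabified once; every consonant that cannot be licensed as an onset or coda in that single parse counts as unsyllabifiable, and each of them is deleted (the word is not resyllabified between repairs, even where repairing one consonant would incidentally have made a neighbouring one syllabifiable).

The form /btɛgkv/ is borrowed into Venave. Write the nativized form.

ntɛ

Substitution: /b/ → /n/, giving /ntɛgkv/.
Syllabifying with onset maximization leaves /g/, /k/, /v/ stranded (no codas are permitted; onsets may contain at most 2 consonants).
Deleting the stranded consonants removes /g/, /k/, /v/.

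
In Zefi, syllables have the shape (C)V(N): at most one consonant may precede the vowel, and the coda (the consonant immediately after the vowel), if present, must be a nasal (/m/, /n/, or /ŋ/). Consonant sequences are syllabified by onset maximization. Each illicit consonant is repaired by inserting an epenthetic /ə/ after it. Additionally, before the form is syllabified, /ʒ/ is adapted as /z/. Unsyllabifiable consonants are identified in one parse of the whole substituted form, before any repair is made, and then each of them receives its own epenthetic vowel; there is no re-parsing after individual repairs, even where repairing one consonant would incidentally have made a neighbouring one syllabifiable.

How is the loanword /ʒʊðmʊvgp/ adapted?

Substitution: /ʒ/ → /z/, giving /zʊðmʊvgp/.
The consonants /ð/, /v/, /g/, /p/ cannot be parsed into a legal (C)V(N) syllable (only a nasal (/m/, /n/, or /ŋ/) is licensed in coda position; onsets are limited to one consonant).
Inserting the epenthetic vowel yields /ð/ → /ðə/, /v/ → /və/, /g/ → /gə/, /p/ → /pə/.

zʊðəmʊvəgəpə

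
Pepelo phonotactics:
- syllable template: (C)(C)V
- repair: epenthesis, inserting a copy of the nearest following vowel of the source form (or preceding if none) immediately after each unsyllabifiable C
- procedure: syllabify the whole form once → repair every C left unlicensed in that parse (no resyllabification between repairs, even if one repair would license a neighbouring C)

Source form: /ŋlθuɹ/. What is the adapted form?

ŋulθuɹu

Syllabifying with onset maximization leaves /ŋ/, /ɹ/ stranded (no codas are permitted; onsets may contain at most 2 consonants).
Epenthesis after each stranded consonant: /ŋ/ → /ŋu/, /ɹ/ → /ɹu/.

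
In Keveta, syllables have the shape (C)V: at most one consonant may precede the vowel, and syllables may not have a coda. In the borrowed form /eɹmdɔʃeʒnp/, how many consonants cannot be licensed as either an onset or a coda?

5

Under (C)V, the unsyllabifiable consonants are /ɹ/, /m/, /ʒ/, /n/, /p/ (no codas are permitted; onsets are limited to one consonant).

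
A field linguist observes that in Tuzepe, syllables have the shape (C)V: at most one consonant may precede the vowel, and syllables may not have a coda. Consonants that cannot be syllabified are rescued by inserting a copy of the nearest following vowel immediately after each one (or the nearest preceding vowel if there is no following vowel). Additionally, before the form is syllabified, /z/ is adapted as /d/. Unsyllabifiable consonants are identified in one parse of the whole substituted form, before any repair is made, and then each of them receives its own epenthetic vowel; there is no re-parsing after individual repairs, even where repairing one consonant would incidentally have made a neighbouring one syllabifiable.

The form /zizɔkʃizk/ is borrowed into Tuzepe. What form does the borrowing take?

didɔkiʃidiki

Substitution: /z/ → /d/, giving /didɔkʃidk/.
Under (C)V, the unsyllabifiable consonants are /k/, /d/, /k/ (no codas are permitted; onsets are limited to one consonant).
Epenthesis after each stranded consonant: /k/ → /ki/, /d/ → /di/, /k/ → /ki/.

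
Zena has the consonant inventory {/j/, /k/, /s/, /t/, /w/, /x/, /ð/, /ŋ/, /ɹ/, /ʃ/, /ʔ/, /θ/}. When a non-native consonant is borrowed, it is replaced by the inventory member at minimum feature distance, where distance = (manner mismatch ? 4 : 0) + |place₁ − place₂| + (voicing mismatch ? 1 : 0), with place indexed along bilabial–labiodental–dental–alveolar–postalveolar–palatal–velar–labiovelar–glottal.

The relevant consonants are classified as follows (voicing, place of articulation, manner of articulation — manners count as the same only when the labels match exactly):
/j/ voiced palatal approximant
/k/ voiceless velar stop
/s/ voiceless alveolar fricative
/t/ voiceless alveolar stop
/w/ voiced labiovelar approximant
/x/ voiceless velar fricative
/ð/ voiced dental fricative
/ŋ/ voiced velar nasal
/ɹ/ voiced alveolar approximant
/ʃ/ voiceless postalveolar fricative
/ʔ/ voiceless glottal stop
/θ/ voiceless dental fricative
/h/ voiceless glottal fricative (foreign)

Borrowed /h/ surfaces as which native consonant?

x

/x/ is closest: same manner (fricative), place distance 2 (glottal→velar), same voicing; total 2. Next closest is /ʃ/ at distance 4.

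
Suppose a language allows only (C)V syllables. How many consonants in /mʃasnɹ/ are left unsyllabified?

4

Under (C)V, the unsyllabifiable consonants are /m/, /s/, /n/, /ɹ/ (no codas are permitted; onsets are limited to one consonant).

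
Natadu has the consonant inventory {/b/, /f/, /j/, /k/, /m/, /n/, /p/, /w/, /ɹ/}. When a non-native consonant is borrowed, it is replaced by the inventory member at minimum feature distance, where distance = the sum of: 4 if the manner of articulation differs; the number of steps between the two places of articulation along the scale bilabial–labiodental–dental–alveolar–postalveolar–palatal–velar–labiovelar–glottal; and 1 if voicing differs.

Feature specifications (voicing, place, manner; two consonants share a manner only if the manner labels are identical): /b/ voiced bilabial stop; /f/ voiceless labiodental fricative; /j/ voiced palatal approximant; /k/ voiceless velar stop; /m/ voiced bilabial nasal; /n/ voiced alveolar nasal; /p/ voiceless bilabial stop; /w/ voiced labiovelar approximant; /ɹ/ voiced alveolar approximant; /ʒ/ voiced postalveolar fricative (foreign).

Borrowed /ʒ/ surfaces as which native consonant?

f

/f/ is closest: same manner (fricative), place distance 3 (postalveolar→labiodental), voicing differs (+1); total 4. Next closest is /j/ at distance 5.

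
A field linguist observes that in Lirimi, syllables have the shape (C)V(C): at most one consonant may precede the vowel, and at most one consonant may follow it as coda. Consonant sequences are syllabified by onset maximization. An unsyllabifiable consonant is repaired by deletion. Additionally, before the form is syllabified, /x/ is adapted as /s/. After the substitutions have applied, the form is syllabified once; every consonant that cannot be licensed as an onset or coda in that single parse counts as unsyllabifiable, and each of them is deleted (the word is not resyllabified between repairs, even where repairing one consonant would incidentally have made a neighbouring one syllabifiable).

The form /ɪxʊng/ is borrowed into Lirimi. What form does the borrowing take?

Substitution: /x/ → /s/, giving /ɪsʊng/.
Under (C)V(C), the unsyllabifiable consonants are /g/ (at most one coda consonant is licensed; onsets are limited to one consonant).
Deletion applies to /g/.

ɪsʊn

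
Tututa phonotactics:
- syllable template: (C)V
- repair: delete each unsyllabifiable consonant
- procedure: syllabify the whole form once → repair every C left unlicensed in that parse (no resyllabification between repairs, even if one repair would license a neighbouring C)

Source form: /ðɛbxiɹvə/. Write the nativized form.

ðɛxivə

Under (C)V, the unsyllabifiable consonants are /b/, /ɹ/ (no codas are permitted; onsets are limited to one consonant).
Each unlicensed consonant is deleted: /b/, /ɹ/.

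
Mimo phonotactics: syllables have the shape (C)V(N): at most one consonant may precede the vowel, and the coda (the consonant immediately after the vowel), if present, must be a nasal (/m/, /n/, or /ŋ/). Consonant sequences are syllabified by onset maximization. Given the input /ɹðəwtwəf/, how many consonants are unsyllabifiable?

Syllabifying with onset maximization leaves /ɹ/, /w/, /t/, /f/ stranded (only a nasal (/m/, /n/, or /ŋ/) is licensed in coda position; onsets are limited to one consonant).

4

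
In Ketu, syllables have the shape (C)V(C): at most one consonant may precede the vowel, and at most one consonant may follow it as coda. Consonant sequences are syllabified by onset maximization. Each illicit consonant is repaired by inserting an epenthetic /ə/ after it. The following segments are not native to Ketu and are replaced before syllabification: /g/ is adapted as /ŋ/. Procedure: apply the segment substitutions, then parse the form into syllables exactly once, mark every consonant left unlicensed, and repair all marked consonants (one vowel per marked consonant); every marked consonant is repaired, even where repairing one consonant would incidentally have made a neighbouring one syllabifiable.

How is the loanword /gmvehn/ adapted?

Substitution: /g/ → /ŋ/, giving /ŋmvehn/.
Syllabifying with onset maximization leaves /ŋ/, /m/, /n/ stranded (at most one coda consonant is licensed; onsets are limited to one consonant).
Epenthesis after each stranded consonant: /ŋ/ → /ŋə/, /m/ → /mə/, /n/ → /nə/.

ŋəməvehnə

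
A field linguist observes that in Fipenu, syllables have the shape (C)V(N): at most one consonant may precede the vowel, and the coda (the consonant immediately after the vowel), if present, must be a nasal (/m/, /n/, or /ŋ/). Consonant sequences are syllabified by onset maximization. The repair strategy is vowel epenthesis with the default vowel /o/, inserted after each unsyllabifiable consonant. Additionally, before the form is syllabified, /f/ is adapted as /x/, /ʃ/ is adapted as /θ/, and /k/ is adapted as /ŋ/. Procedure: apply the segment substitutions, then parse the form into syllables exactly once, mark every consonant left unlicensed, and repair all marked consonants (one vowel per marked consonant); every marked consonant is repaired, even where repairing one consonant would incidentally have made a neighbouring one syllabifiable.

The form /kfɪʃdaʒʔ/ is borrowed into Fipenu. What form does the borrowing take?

ŋoxɪθodaʒoʔo

Substitution: /k/ → /ŋ/, /f/ → /x/, /ʃ/ → /θ/, giving /ŋxɪθdaʒʔ/.
Syllabifying with onset maximization leaves /ŋ/, /θ/, /ʒ/, /ʔ/ stranded (only a nasal (/m/, /n/, or /ŋ/) is licensed in coda position; onsets are limited to one consonant).
Inserting the epenthetic vowel yields /ŋ/ → /ŋo/, /θ/ → /θo/, /ʒ/ → /ʒo/, /ʔ/ → /ʔo/.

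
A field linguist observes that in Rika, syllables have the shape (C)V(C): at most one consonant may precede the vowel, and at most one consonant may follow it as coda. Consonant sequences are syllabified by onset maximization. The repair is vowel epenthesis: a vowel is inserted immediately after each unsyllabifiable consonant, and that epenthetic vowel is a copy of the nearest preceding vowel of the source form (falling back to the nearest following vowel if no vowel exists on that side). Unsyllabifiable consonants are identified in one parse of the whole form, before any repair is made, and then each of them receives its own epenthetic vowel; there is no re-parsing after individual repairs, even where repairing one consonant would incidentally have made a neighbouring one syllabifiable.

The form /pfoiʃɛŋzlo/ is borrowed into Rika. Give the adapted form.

pofoiʃɛŋzɛlo

The consonants /p/, /z/ cannot be parsed into a legal (C)V(C) syllable (at most one coda consonant is licensed; onsets are limited to one consonant).
Epenthesis after each stranded consonant: /p/ → /po/, /z/ → /zɛ/.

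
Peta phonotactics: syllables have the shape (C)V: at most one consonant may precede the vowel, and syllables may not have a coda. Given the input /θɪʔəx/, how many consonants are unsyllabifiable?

1

The consonants /x/ cannot be parsed into a legal (C)V syllable (no codas are permitted; onsets are limited to one consonant).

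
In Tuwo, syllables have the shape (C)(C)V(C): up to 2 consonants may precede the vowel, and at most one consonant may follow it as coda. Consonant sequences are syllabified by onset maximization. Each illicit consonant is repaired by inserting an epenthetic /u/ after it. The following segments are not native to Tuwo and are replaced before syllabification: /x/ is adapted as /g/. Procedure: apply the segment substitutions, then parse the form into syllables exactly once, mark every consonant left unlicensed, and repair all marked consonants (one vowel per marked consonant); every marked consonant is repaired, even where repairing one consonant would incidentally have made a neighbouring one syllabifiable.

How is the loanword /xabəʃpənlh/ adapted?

Substitution: /x/ → /g/, giving /gabəʃpənlh/.
Syllabifying with onset maximization leaves /l/, /h/ stranded (at most one coda consonant is licensed; onsets may contain at most 2 consonants).
Each unlicensed consonant becomes the onset of a new syllable: /l/ → /lu/, /h/ → /hu/.

gabəʃpənluhu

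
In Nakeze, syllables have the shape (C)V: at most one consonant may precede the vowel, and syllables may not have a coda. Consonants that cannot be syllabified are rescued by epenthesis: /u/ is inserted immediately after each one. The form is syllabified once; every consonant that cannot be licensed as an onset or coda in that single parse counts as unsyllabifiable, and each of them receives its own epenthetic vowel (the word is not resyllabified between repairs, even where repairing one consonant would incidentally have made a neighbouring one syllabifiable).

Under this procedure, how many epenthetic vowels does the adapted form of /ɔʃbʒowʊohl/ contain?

4

The unsyllabifiable consonants are /ʃ/, /b/, /h/, /l/; each receives one epenthetic vowel.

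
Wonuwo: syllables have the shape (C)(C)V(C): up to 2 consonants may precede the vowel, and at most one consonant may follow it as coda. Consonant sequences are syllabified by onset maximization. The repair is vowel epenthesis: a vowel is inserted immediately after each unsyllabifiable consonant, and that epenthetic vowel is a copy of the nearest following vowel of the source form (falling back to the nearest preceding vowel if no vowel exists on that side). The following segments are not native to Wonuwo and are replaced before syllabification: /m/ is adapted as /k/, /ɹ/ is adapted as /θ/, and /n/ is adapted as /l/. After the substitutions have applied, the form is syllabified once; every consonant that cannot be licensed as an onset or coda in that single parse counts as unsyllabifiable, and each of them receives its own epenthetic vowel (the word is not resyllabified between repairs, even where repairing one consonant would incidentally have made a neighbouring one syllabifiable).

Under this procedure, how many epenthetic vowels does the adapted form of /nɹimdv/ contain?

After substitution the input is /lθikdv/.
The unsyllabifiable consonants are /d/, /v/; each receives one epenthetic vowel.

2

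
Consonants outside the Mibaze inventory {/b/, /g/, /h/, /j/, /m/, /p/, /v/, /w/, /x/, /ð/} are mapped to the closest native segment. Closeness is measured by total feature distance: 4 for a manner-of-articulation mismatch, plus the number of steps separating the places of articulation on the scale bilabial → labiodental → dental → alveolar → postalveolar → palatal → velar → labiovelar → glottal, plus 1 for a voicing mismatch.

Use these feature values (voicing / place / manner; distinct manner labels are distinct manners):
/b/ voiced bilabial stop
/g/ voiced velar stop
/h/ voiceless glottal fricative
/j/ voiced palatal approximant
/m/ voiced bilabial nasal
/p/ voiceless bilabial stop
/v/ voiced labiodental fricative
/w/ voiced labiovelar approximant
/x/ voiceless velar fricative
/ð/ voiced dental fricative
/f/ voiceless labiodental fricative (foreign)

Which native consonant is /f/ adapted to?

/v/ is closest: same manner (fricative), place distance 0 (labiodental→labiodental), voicing differs (+1); total 1. Next closest is /ð/ at distance 2.

v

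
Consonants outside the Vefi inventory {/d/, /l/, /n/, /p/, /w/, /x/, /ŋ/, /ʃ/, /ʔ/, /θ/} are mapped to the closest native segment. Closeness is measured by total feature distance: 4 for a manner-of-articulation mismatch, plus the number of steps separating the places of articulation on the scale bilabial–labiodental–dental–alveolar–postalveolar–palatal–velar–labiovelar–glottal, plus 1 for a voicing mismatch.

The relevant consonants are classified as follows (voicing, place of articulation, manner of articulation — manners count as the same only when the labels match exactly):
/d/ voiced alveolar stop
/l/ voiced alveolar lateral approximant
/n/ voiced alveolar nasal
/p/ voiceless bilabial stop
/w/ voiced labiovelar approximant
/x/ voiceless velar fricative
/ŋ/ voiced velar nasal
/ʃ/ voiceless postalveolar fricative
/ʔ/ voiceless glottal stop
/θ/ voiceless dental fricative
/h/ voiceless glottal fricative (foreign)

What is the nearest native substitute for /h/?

x

/x/ is closest: same manner (fricative), place distance 2 (glottal→velar), same voicing; total 2. Next closest is /ʃ/ at distance 4.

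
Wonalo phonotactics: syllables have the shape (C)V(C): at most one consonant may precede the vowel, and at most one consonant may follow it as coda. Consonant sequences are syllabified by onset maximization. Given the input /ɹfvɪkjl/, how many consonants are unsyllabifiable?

4

Syllabifying with onset maximization leaves /ɹ/, /f/, /j/, /l/ stranded (at most one coda consonant is licensed; onsets are limited to one consonant).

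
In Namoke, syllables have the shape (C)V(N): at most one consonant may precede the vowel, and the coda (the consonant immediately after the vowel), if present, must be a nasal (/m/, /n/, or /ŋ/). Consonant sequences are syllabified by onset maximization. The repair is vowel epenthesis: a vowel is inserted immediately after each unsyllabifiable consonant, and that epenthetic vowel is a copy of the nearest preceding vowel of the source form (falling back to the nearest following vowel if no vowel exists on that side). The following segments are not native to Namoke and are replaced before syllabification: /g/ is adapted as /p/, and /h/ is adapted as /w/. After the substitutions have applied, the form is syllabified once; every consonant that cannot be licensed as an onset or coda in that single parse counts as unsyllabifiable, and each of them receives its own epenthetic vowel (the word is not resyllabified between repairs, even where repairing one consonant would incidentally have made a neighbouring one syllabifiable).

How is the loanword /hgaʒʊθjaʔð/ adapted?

wapaʒʊθʊjaʔaða

Substitution: /h/ → /w/, /g/ → /p/, giving /wpaʒʊθjaʔð/.
Syllabifying with onset maximization leaves /w/, /θ/, /ʔ/, /ð/ stranded (only a nasal (/m/, /n/, or /ŋ/) is licensed in coda position; onsets are limited to one consonant).
Inserting the epenthetic vowel yields /w/ → /wa/, /θ/ → /θʊ/, /ʔ/ → /ʔa/, /ð/ → /ða/.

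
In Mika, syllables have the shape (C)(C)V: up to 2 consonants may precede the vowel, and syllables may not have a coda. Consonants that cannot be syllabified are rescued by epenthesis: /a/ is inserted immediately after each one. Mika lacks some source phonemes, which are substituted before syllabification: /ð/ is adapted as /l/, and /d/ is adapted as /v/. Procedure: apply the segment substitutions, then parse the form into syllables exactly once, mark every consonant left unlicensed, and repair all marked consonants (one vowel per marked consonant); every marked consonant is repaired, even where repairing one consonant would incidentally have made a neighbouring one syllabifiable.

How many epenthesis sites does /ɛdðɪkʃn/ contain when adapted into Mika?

After substitution the input is /ɛvlɪkʃn/.
The unsyllabifiable consonants are /k/, /ʃ/, /n/; each receives one epenthetic vowel.

3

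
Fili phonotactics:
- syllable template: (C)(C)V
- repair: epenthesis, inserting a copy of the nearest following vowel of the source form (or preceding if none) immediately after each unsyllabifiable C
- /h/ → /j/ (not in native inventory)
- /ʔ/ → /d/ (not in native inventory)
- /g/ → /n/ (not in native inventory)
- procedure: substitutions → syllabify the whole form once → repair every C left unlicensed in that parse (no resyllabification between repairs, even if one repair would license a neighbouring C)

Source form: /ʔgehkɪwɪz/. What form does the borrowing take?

Substitution: /ʔ/ → /d/, /g/ → /n/, /h/ → /j/, giving /dnejkɪwɪz/.
Under (C)(C)V, the unsyllabifiable consonants are /z/ (no codas are permitted; onsets may contain at most 2 consonants).
Inserting the epenthetic vowel yields /z/ → /zɪ/.

dnejkɪwɪzɪ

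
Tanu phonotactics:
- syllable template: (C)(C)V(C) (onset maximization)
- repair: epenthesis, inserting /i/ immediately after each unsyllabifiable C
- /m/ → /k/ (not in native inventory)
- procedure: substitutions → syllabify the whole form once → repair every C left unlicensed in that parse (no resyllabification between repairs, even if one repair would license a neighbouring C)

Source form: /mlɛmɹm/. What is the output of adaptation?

Substitution: /m/ → /k/, giving /klɛkɹk/.
Syllabifying with onset maximization leaves /ɹ/, /k/ stranded (at most one coda consonant is licensed; onsets may contain at most 2 consonants).
Epenthesis after each stranded consonant: /ɹ/ → /ɹi/, /k/ → /ki/.

klɛkɹiki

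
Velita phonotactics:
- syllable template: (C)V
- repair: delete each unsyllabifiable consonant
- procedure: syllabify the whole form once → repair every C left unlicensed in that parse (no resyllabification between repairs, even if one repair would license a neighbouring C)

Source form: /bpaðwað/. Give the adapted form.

pawa

The consonants /b/, /ð/, /ð/ cannot be parsed into a legal (C)V syllable (no codas are permitted; onsets are limited to one consonant).
Deletion applies to /b/, /ð/, /ð/.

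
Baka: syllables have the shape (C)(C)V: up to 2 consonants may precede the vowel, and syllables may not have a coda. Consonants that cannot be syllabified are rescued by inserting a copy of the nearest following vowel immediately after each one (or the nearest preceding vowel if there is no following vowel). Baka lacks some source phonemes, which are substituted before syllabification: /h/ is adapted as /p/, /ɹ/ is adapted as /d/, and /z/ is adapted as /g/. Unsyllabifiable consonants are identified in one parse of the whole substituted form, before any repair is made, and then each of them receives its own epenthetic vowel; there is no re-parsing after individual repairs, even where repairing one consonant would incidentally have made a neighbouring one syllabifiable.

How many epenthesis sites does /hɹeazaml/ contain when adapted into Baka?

After substitution the input is /pdeagaml/.
The unsyllabifiable consonants are /m/, /l/; each receives one epenthetic vowel.

2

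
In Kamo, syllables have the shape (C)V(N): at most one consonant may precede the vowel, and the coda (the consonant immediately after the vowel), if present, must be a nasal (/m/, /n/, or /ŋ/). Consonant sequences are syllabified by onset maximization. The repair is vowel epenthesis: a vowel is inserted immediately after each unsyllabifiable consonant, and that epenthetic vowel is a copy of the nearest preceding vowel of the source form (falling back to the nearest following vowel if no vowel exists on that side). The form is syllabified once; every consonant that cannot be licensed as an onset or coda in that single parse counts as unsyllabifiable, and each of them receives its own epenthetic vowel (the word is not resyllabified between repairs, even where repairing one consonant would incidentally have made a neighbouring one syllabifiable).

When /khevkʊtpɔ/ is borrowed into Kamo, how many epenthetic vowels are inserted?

3

The unsyllabifiable consonants are /k/, /v/, /t/; each receives one epenthetic vowel.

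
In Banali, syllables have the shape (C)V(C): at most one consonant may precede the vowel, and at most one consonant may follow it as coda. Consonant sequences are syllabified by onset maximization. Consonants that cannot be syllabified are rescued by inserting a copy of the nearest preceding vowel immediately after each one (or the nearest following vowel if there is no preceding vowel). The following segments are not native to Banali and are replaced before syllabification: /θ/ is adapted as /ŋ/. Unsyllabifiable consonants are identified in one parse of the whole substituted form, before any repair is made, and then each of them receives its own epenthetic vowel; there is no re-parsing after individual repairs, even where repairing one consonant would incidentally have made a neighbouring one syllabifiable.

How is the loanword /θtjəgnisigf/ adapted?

Substitution: /θ/ → /ŋ/, giving /ŋtjəgnisigf/.
Under (C)V(C), the unsyllabifiable consonants are /ŋ/, /t/, /f/ (at most one coda consonant is licensed; onsets are limited to one consonant).
Each unlicensed consonant becomes the onset of a new syllable: /ŋ/ → /ŋə/, /t/ → /tə/, /f/ → /fi/.

ŋətəjəgnisigfi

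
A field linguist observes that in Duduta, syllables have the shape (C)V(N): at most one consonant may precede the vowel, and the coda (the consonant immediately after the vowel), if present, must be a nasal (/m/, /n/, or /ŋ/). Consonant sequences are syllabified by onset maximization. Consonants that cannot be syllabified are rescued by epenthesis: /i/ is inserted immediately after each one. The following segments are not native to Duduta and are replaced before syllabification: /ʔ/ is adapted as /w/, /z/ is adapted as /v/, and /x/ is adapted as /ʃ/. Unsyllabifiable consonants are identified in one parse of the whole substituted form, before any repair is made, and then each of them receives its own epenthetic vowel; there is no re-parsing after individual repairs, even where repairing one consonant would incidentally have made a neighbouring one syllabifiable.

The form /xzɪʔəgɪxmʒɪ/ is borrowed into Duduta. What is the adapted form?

ʃivɪwəgɪʃimiʒɪ

Substitution: /x/ → /ʃ/, /z/ → /v/, /ʔ/ → /w/, giving /ʃvɪwəgɪʃmʒɪ/.
Syllabifying with onset maximization leaves /ʃ/, /ʃ/, /m/ stranded (only a nasal (/m/, /n/, or /ŋ/) is licensed in coda position; onsets are limited to one consonant).
Each unlicensed consonant becomes the onset of a new syllable: /ʃ/ → /ʃi/, /ʃ/ → /ʃi/, /m/ → /mi/.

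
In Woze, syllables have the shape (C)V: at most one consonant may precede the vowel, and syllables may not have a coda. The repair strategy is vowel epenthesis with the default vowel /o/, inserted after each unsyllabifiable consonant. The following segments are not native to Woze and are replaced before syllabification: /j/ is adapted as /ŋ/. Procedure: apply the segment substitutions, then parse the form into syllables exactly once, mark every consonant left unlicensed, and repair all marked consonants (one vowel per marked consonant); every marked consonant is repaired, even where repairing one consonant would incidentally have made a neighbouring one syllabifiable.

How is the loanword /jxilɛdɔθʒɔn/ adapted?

Substitution: /j/ → /ŋ/, giving /ŋxilɛdɔθʒɔn/.
Under (C)V, the unsyllabifiable consonants are /ŋ/, /θ/, /n/ (no codas are permitted; onsets are limited to one consonant).
Epenthesis after each stranded consonant: /ŋ/ → /ŋo/, /θ/ → /θo/, /n/ → /no/.

ŋoxilɛdɔθoʒɔno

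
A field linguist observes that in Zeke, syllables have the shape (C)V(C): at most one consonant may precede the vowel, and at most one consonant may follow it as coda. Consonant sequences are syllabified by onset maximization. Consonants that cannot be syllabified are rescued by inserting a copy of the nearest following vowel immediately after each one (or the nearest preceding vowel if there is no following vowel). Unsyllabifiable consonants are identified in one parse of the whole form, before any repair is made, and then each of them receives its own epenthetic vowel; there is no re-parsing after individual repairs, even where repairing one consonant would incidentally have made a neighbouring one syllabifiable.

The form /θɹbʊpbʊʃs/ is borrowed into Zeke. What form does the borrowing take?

θʊɹʊbʊpbʊʃsʊ

Syllabifying with onset maximization leaves /θ/, /ɹ/, /s/ stranded (at most one coda consonant is licensed; onsets are limited to one consonant).
Each unlicensed consonant becomes the onset of a new syllable: /θ/ → /θʊ/, /ɹ/ → /ɹʊ/, /s/ → /sʊ/.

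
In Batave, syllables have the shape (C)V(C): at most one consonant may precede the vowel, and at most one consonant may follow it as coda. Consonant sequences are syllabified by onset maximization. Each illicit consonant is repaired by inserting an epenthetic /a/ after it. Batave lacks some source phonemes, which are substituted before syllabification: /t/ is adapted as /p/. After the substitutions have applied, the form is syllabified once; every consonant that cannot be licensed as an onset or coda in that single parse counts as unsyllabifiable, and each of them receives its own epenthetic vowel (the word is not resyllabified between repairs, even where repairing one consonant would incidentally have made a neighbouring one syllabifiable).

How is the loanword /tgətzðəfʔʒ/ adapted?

Substitution: /t/ → /p/, giving /pgəpzðəfʔʒ/.
Under (C)V(C), the unsyllabifiable consonants are /p/, /z/, /ʔ/, /ʒ/ (at most one coda consonant is licensed; onsets are limited to one consonant).
Inserting the epenthetic vowel yields /p/ → /pa/, /z/ → /za/, /ʔ/ → /ʔa/, /ʒ/ → /ʒa/.

pagəpzaðəfʔaʒa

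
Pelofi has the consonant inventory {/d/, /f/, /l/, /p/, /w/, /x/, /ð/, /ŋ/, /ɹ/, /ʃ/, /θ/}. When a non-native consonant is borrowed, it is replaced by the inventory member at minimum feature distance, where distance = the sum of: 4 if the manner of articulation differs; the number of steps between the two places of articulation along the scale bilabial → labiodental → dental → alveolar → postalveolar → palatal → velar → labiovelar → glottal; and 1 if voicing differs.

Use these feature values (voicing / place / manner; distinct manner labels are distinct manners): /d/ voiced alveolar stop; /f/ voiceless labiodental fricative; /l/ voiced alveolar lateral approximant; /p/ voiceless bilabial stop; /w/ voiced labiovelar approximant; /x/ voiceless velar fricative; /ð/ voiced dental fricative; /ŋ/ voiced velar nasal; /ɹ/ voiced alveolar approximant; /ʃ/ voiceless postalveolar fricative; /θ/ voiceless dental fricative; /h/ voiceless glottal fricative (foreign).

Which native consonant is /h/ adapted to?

x

/x/ is closest: same manner (fricative), place distance 2 (glottal→velar), same voicing; total 2. Next closest is /ʃ/ at distance 4.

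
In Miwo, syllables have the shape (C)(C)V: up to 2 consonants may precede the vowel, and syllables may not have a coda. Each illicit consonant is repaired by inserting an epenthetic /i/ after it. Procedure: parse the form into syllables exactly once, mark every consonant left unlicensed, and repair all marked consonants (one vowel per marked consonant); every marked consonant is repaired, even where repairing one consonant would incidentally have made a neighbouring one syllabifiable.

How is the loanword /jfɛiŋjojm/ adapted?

jfɛiŋjojimi

The consonants /j/, /m/ cannot be parsed into a legal (C)(C)V syllable (no codas are permitted; onsets may contain at most 2 consonants).
Each unlicensed consonant becomes the onset of a new syllable: /j/ → /ji/, /m/ → /mi/.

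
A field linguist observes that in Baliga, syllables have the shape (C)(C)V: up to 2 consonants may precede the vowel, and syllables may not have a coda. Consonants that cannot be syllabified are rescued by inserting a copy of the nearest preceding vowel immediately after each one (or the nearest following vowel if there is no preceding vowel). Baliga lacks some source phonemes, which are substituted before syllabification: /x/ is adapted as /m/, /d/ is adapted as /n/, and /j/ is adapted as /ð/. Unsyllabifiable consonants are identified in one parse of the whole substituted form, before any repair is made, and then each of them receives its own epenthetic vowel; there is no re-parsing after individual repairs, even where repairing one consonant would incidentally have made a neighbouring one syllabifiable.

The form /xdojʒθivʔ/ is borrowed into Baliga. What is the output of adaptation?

mnoðoʒθiviʔi

Substitution: /x/ → /m/, /d/ → /n/, /j/ → /ð/, giving /mnoðʒθivʔ/.
Under (C)(C)V, the unsyllabifiable consonants are /ð/, /v/, /ʔ/ (no codas are permitted; onsets may contain at most 2 consonants).
Inserting the epenthetic vowel yields /ð/ → /ðo/, /v/ → /vi/, /ʔ/ → /ʔi/.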